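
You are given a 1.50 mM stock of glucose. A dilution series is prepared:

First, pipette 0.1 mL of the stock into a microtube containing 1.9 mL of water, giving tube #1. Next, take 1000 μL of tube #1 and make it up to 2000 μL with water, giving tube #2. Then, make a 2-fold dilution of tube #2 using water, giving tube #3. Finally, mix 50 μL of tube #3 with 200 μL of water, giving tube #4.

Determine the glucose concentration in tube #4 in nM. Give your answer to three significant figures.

Step 1: 0.1 mL + 1.9 mL = 2 mL total → factor 2/0.1 = 20
Step 2: 1000 μL brought to 2000 μL → factor 2000/1000 = 2
Step 3: 2-fold → factor 2
Step 4: 50 μL + 200 μL = 250 μL total → factor 250/50 = 5
Overall dilution factor = 20 × 2 × 2 × 5 = 400
Final = 1.50 mM / 400 = 0.003750 mM = 3.75 × 10^3 nM

3.75 × 10^3 nM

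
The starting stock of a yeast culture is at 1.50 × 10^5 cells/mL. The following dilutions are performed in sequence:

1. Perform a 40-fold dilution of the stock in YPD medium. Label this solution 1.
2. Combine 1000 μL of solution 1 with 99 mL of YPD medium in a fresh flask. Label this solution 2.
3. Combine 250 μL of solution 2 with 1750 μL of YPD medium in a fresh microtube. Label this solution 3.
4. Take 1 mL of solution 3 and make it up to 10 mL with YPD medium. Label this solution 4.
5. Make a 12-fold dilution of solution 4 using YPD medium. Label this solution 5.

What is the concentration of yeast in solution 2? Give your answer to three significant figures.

Step 1: 40-fold → factor 40
Step 2: 1000 μL + 99 mL = 1 × 10^5 μL total → factor 1 × 10^5/1000 = 100
Dilution factor through solution 2 = 40 × 100 = 4000
[solution 2] = 1.50 × 10^5 cells/mL / 4000 = 37.5 cells/mL

37.5 cells/mL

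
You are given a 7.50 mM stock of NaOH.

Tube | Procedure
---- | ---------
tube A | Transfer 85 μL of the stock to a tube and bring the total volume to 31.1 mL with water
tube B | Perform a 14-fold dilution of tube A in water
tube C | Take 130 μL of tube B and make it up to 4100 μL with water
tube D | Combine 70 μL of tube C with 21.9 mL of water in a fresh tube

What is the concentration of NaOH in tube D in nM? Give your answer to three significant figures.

Step 1: 85 μL brought to 31.1 mL → factor 31100/85 = 365.88
Step 2: 14-fold → factor 14
Step 3: 130 μL brought to 4100 μL → factor 4100/130 = 31.538
Step 4: 70 μL + 21.9 mL = 21970 μL total → factor 21970/70 = 313.86
Overall dilution factor = 365.88 × 14 × 31.538 × 313.86 = 5.0704 × 10^7
Final = 7.50 mM / 5.0704 × 10^7 = 1.479 × 10^-7 mM = 0.148 nM

0.148 nM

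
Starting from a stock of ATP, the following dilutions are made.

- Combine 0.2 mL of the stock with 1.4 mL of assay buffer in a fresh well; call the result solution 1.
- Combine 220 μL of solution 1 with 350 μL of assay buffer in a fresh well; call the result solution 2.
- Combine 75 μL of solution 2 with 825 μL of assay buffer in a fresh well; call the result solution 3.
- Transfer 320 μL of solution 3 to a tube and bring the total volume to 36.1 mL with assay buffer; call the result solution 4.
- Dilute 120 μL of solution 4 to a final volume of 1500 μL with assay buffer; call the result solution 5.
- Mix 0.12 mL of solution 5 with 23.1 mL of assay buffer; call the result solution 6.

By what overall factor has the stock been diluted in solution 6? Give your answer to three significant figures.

6.79 × 10^7

Step 1: 0.2 mL + 1.4 mL = 1.6 mL total → factor 1.6/0.2 = 8
Step 2: 220 μL + 350 μL = 570 μL total → factor 570/220 = 2.5909
Step 3: 75 μL + 825 μL = 900 μL total → factor 900/75 = 12
Step 4: 320 μL brought to 36.1 mL → factor 36100/320 = 112.81
Step 5: 120 μL brought to 1500 μL → factor 1500/120 = 12.5
Step 6: 0.12 mL + 23.1 mL = 23.22 mL total → factor 23.22/0.12 = 193.5
Overall dilution factor = 8 × 2.5909 × 12 × 112.81 × 12.5 × 193.5 = 6.7869 × 10^7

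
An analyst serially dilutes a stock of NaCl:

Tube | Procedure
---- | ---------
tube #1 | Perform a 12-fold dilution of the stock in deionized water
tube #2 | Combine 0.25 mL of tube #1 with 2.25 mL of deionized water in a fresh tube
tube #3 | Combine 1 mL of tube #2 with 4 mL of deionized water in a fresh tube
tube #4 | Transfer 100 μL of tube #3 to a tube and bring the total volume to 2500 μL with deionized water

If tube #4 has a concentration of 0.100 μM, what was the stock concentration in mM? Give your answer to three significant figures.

1.50 mM

Step 1: 12-fold → factor 12
Step 2: 0.25 mL + 2.25 mL = 2.5 mL total → factor 2.5/0.25 = 10
Step 3: 1 mL + 4 mL = 5 mL total → factor 5/1 = 5
Step 4: 100 μL brought to 2500 μL → factor 2500/100 = 25
Overall dilution factor = 12 × 10 × 5 × 25 = 15000
Stock = 0.100 μM × 15000 = 1500 μM = 1.50 mM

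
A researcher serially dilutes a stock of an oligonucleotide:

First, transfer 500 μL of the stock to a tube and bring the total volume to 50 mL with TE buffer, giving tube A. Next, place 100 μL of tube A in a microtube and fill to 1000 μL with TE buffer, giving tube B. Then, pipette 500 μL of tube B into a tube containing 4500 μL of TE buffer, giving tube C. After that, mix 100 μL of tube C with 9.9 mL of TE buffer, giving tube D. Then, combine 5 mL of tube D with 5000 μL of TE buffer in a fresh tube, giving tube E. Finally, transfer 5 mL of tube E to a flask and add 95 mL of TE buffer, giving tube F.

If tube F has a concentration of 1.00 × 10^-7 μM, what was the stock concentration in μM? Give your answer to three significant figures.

4.00 μM

Step 1: 500 μL brought to 50 mL → factor 50000/500 = 100
Step 2: 100 μL brought to 1000 μL → factor 1000/100 = 10
Step 3: 500 μL + 4500 μL = 5000 μL total → factor 5000/500 = 10
Step 4: 100 μL + 9.9 mL = 10000 μL total → factor 10000/100 = 100
Step 5: 5 mL + 5000 μL = 10 mL total → factor 10/5 = 2
Step 6: 5 mL + 95 mL = 100 mL total → factor 100/5 = 20
Overall dilution factor = 100 × 10 × 10 × 100 × 2 × 20 = 4 × 10^7
Stock = 1.00 × 10^-7 μM × 4 × 10^7 = 4.00 μM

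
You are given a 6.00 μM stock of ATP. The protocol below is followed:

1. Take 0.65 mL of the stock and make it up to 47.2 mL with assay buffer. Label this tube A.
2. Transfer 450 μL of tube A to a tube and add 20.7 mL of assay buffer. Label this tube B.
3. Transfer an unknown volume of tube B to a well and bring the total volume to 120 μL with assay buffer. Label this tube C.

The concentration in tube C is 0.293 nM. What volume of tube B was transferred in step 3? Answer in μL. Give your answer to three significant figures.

20.0 μL

Step 1: 0.65 mL brought to 47.2 mL → factor 47.2/0.65 = 72.615
Step 2: 450 μL + 20.7 mL = 21150 μL total → factor 21150/450 = 47
Step 3: v brought to 120 μL → factor = 120 μL/v
Product of known-step factors = 3412.9
Overall factor = 6.00 μM / (0.293 nM) = 20478
Step-3 factor = 20478 / 3412.9 = 6.0001
v = 120 μL / 6.0001 = 20.0 μL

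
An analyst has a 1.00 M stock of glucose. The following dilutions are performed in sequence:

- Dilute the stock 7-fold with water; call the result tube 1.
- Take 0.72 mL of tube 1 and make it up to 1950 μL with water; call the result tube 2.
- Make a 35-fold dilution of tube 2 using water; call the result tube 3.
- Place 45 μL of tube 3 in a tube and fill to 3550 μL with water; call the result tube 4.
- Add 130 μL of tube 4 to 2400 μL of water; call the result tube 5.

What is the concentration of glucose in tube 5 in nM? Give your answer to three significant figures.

Step 1: 7-fold → factor 7
Step 2: 0.72 mL brought to 1950 μL → factor 1.95/0.72 = 2.7083
Step 3: 35-fold → factor 35
Step 4: 45 μL brought to 3550 μL → factor 3550/45 = 78.889
Step 5: 130 μL + 2400 μL = 2530 μL total → factor 2530/130 = 19.462
Overall dilution factor = 7 × 2.7083 × 35 × 78.889 × 19.462 = 1.0187 × 10^6
Final = 1.00 M / 1.0187 × 10^6 = 9.816 × 10^-7 M = 982 nM

982 nM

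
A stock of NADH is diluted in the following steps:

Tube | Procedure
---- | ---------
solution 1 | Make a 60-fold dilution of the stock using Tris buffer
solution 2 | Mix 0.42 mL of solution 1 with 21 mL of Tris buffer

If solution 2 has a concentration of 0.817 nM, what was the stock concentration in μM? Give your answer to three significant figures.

2.50 μM

Step 1: 60-fold → factor 60
Step 2: 0.42 mL + 21 mL = 21.42 mL total → factor 21.42/0.42 = 51
Overall dilution factor = 60 × 51 = 3060
Stock = 0.817 nM × 3060 = 2500 nM = 2.50 μM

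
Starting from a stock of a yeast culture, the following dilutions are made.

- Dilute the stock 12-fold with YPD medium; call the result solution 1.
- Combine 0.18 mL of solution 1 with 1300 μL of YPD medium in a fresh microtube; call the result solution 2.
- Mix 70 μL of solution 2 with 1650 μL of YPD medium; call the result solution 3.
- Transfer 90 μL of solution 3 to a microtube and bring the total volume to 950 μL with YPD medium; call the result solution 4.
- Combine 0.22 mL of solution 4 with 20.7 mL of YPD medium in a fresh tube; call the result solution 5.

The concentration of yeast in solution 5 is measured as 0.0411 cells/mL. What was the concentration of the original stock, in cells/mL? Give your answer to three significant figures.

1.00 × 10^5 cells/mL

Step 1: 12-fold → factor 12
Step 2: 0.18 mL + 1300 μL = 1.48 mL total → factor 1.48/0.18 = 8.2222
Step 3: 70 μL + 1650 μL = 1720 μL total → factor 1720/70 = 24.571
Step 4: 90 μL brought to 950 μL → factor 950/90 = 10.556
Step 5: 0.22 mL + 20.7 mL = 20.92 mL total → factor 20.92/0.22 = 95.091
Overall dilution factor = 12 × 8.2222 × 24.571 × 10.556 × 95.091 = 2.4334 × 10^6
Stock = 0.0411 cells/mL × 2.4334 × 10^6 = 1.00 × 10^5 cells/mL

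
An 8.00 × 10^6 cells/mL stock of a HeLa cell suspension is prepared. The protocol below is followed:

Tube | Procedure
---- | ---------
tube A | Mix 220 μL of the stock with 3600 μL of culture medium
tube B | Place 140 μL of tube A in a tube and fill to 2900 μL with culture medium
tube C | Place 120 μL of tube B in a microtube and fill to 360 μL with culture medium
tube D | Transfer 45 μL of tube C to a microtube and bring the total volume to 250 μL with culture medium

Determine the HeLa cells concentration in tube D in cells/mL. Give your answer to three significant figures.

1.33 × 10^3 cells/mL

Step 1: 220 μL + 3600 μL = 3820 μL total → factor 3820/220 = 17.364
Step 2: 140 μL brought to 2900 μL → factor 2900/140 = 20.714
Step 3: 120 μL brought to 360 μL → factor 360/120 = 3
Step 4: 45 μL brought to 250 μL → factor 250/45 = 5.5556
Overall dilution factor = 17.364 × 20.714 × 3 × 5.5556 = 5994.6
Final = 8.00 × 10^6 cells/mL / 5994.6 = 1.33 × 10^3 cells/mL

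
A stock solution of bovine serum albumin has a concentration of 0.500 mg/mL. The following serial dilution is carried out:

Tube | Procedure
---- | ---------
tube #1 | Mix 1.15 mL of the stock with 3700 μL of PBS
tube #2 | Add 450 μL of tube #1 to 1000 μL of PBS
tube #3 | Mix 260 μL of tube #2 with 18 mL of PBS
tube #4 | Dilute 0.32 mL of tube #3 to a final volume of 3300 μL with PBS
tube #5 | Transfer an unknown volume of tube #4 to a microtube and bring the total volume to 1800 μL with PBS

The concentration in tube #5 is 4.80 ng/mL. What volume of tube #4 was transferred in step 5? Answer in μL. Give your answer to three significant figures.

Step 1: 1.15 mL + 3700 μL = 4.85 mL total → factor 4.85/1.15 = 4.2174
Step 2: 450 μL + 1000 μL = 1450 μL total → factor 1450/450 = 3.2222
Step 3: 260 μL + 18 mL = 18260 μL total → factor 18260/260 = 70.231
Step 4: 0.32 mL brought to 3300 μL → factor 3.3/0.32 = 10.312
Step 5: v brought to 1800 μL → factor = 1800 μL/v
Product of known-step factors = 9842.2
Overall factor = 0.500 mg/mL / (4.80 ng/mL) = 1.0417 × 10^5
Step-5 factor = 1.0417 × 10^5 / 9842.2 = 10.584
v = 1800 μL / 10.584 = 170 μL

170 μL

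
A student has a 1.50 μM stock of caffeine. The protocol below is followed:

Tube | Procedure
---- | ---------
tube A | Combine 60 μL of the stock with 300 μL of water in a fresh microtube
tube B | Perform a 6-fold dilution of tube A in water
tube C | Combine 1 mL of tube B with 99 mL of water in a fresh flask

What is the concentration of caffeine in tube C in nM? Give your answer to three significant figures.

Step 1: 60 μL + 300 μL = 360 μL total → factor 360/60 = 6
Step 2: 6-fold → factor 6
Step 3: 1 mL + 99 mL = 100 mL total → factor 100/1 = 100
Overall dilution factor = 6 × 6 × 100 = 3600
Final = 1.50 μM / 3600 = 0.0004167 μM = 0.417 nM

0.417 nM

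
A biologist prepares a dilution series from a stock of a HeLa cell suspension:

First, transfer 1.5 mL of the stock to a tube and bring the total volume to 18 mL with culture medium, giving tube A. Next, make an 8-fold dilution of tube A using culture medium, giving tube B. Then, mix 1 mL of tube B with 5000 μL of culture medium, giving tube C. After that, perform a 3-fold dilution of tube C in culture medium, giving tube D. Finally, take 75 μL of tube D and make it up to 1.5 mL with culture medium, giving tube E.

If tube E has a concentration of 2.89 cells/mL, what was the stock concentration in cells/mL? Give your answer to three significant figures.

Step 1: 1.5 mL brought to 18 mL → factor 18/1.5 = 12
Step 2: 8-fold → factor 8
Step 3: 1 mL + 5000 μL = 6 mL total → factor 6/1 = 6
Step 4: 3-fold → factor 3
Step 5: 75 μL brought to 1.5 mL → factor 1500/75 = 20
Overall dilution factor = 12 × 8 × 6 × 3 × 20 = 34560
Stock = 2.89 cells/mL × 34560 = 9.99 × 10^4 cells/mL

9.99 × 10^4 cells/mL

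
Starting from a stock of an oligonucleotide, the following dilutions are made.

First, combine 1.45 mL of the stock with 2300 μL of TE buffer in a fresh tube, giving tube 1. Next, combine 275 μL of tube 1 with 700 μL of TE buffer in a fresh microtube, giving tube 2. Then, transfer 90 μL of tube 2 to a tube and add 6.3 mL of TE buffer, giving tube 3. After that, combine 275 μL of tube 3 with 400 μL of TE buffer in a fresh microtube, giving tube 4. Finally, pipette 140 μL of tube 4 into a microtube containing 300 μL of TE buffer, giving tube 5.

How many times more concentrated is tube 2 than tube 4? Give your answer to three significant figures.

174

Step 1: 1.45 mL + 2300 μL = 3.75 mL total → factor 3.75/1.45 = 2.5862
Step 2: 275 μL + 700 μL = 975 μL total → factor 975/275 = 3.5455
Step 3: 90 μL + 6.3 mL = 6390 μL total → factor 6390/90 = 71
Step 4: 275 μL + 400 μL = 675 μL total → factor 675/275 = 2.4545
Dilution factor to tube 2 = 9.1693; to tube 4 = 1598
[tube 2]/[tube 4] = (factor to tube 4)/(factor to tube 2) = 1598/9.1693 = 174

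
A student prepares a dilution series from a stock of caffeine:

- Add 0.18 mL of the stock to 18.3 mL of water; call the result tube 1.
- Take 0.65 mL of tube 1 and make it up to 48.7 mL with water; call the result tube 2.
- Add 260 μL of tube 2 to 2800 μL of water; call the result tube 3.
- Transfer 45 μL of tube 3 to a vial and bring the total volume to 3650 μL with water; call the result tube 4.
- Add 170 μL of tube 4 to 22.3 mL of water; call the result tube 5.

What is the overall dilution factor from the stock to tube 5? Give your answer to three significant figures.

9.71 × 10^8

Step 1: 0.18 mL + 18.3 mL = 18.48 mL total → factor 18.48/0.18 = 102.67
Step 2: 0.65 mL brought to 48.7 mL → factor 48.7/0.65 = 74.923
Step 3: 260 μL + 2800 μL = 3060 μL total → factor 3060/260 = 11.769
Step 4: 45 μL brought to 3650 μL → factor 3650/45 = 81.111
Step 5: 170 μL + 22.3 mL = 22470 μL total → factor 22470/170 = 132.18
Overall dilution factor = 102.67 × 74.923 × 11.769 × 81.111 × 132.18 = 9.7057 × 10^8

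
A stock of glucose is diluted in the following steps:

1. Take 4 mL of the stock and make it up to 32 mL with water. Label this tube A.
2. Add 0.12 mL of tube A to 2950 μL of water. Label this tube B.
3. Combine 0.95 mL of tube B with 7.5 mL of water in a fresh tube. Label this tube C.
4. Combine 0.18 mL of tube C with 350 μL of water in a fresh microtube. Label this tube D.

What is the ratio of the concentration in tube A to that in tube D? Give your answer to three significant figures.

670

Step 1: 4 mL brought to 32 mL → factor 32/4 = 8
Step 2: 0.12 mL + 2950 μL = 3.07 mL total → factor 3.07/0.12 = 25.583
Step 3: 0.95 mL + 7.5 mL = 8.45 mL total → factor 8.45/0.95 = 8.8947
Step 4: 0.18 mL + 350 μL = 0.53 mL total → factor 0.53/0.18 = 2.9444
Dilution factor to tube A = 8; to tube D = 5360.2
[tube A]/[tube D] = (factor to tube D)/(factor to tube A) = 5360.2/8 = 670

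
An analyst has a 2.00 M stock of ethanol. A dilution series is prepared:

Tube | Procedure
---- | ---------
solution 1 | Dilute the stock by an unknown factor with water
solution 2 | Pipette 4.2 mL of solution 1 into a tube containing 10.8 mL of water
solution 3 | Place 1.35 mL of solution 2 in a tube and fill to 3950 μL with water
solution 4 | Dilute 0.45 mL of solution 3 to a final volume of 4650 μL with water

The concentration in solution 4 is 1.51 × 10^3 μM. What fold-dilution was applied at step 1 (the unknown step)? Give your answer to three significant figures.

12.3-fold

Step 1: unknown factor x
Step 2: 4.2 mL + 10.8 mL = 15 mL total → factor 15/4.2 = 3.5714
Step 3: 1.35 mL brought to 3950 μL → factor 3.95/1.35 = 2.9259
Step 4: 0.45 mL brought to 4650 μL → factor 4.65/0.45 = 10.333
Product of known-step factors = 107.98
Overall factor = 2.00 M / (1.51 × 10^3 μM) = 1324.5
x = 1324.5 / 107.98 = 12.3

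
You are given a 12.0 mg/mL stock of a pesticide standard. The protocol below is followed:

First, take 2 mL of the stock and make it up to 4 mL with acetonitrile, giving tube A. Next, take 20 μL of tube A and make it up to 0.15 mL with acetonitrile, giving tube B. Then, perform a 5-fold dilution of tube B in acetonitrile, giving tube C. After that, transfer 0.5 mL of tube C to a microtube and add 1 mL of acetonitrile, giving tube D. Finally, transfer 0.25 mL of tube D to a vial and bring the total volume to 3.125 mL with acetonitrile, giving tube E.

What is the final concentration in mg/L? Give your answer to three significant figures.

Step 1: 2 mL brought to 4 mL → factor 4/2 = 2
Step 2: 20 μL brought to 0.15 mL → factor 150/20 = 7.5
Step 3: 5-fold → factor 5
Step 4: 0.5 mL + 1 mL = 1.5 mL total → factor 1.5/0.5 = 3
Step 5: 0.25 mL brought to 3.125 mL → factor 3.125/0.25 = 12.5
Overall dilution factor = 2 × 7.5 × 5 × 3 × 12.5 = 2812.5
Final = 12.0 mg/mL / 2812.5 = 0.004267 mg/mL = 4.27 mg/L

4.27 mg/L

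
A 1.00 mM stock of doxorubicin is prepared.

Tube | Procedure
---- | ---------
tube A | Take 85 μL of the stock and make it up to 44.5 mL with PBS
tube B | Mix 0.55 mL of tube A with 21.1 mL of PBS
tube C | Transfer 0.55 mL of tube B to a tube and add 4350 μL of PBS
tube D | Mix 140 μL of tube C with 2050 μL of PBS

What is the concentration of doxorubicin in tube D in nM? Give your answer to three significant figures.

0.348 nM

Step 1: 85 μL brought to 44.5 mL → factor 44500/85 = 523.53
Step 2: 0.55 mL + 21.1 mL = 21.65 mL total → factor 21.65/0.55 = 39.364
Step 3: 0.55 mL + 4350 μL = 4.9 mL total → factor 4.9/0.55 = 8.9091
Step 4: 140 μL + 2050 μL = 2190 μL total → factor 2190/140 = 15.643
Overall dilution factor = 523.53 × 39.364 × 8.9091 × 15.643 = 2.872 × 10^6
Final = 1.00 mM / 2.872 × 10^6 = 3.482 × 10^-7 mM = 0.348 nM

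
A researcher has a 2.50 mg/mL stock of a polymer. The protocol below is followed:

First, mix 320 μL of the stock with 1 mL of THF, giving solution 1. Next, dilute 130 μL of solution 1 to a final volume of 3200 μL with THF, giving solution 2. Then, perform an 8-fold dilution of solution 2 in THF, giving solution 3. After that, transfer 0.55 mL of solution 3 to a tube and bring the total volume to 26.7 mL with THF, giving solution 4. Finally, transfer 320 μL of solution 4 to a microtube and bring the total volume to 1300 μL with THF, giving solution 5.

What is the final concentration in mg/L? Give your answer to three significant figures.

Step 1: 320 μL + 1 mL = 1320 μL total → factor 1320/320 = 4.125
Step 2: 130 μL brought to 3200 μL → factor 3200/130 = 24.615
Step 3: 8-fold → factor 8
Step 4: 0.55 mL brought to 26.7 mL → factor 26.7/0.55 = 48.545
Step 5: 320 μL brought to 1300 μL → factor 1300/320 = 4.0625
Overall dilution factor = 4.125 × 24.615 × 8 × 48.545 × 4.0625 = 1.602 × 10^5
Final = 2.50 mg/mL / 1.602 × 10^5 = 1.561 × 10^-5 mg/mL = 0.0156 mg/L

0.0156 mg/L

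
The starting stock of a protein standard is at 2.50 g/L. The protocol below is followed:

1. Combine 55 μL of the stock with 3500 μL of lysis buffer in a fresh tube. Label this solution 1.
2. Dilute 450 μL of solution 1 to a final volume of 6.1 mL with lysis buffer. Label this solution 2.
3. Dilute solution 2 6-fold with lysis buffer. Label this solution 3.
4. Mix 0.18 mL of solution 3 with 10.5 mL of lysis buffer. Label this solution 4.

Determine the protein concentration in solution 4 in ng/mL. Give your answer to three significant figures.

Step 1: 55 μL + 3500 μL = 3555 μL total → factor 3555/55 = 64.636
Step 2: 450 μL brought to 6.1 mL → factor 6100/450 = 13.556
Step 3: 6-fold → factor 6
Step 4: 0.18 mL + 10.5 mL = 10.68 mL total → factor 10.68/0.18 = 59.333
Overall dilution factor = 64.636 × 13.556 × 6 × 59.333 = 3.1192 × 10^5
Final = 2.50 g/L / 3.1192 × 10^5 = 8.015 × 10^-6 g/L = 8.01 ng/mL

8.01 ng/mL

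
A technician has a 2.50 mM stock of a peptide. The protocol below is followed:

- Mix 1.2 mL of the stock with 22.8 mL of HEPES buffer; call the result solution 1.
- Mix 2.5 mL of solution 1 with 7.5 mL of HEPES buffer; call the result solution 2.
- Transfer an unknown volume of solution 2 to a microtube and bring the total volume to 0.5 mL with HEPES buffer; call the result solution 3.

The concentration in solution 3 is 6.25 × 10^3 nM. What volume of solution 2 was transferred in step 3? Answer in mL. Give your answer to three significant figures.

0.100 mL

Step 1: 1.2 mL + 22.8 mL = 24 mL total → factor 24/1.2 = 20
Step 2: 2.5 mL + 7.5 mL = 10 mL total → factor 10/2.5 = 4
Step 3: v brought to 0.5 mL → factor = 0.5 mL/v
Product of known-step factors = 80
Overall factor = 2.50 mM / (6.25 × 10^3 nM) = 400
Step-3 factor = 400 / 80 = 5
v = 0.5 mL / 5 = 0.100 mL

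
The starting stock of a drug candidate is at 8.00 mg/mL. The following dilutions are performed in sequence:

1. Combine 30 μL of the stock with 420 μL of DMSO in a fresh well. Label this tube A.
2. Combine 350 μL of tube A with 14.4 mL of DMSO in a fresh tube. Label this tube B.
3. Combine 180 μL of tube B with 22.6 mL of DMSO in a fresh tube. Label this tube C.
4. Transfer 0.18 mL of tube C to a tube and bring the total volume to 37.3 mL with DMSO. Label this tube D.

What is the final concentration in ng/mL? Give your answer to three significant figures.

0.483 ng/mL

Step 1: 30 μL + 420 μL = 450 μL total → factor 450/30 = 15
Step 2: 350 μL + 14.4 mL = 14750 μL total → factor 14750/350 = 42.143
Step 3: 180 μL + 22.6 mL = 22780 μL total → factor 22780/180 = 126.56
Step 4: 0.18 mL brought to 37.3 mL → factor 37.3/0.18 = 207.22
Overall dilution factor = 15 × 42.143 × 126.56 × 207.22 = 1.6578 × 10^7
Final = 8.00 mg/mL / 1.6578 × 10^7 = 4.826 × 10^-7 mg/mL = 0.483 ng/mL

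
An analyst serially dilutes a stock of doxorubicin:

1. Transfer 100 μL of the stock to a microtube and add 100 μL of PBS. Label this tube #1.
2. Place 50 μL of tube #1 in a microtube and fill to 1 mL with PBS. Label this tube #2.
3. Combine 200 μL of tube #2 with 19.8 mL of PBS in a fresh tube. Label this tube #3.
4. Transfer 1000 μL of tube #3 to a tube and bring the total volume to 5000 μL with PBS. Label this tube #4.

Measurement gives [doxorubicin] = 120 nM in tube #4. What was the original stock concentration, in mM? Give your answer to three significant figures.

2.40 mM

Step 1: 100 μL + 100 μL = 200 μL total → factor 200/100 = 2
Step 2: 50 μL brought to 1 mL → factor 1000/50 = 20
Step 3: 200 μL + 19.8 mL = 20000 μL total → factor 20000/200 = 100
Step 4: 1000 μL brought to 5000 μL → factor 5000/1000 = 5
Overall dilution factor = 2 × 20 × 100 × 5 = 20000
Stock = 120 nM × 20000 = 2.400 × 10^6 nM = 2.40 mM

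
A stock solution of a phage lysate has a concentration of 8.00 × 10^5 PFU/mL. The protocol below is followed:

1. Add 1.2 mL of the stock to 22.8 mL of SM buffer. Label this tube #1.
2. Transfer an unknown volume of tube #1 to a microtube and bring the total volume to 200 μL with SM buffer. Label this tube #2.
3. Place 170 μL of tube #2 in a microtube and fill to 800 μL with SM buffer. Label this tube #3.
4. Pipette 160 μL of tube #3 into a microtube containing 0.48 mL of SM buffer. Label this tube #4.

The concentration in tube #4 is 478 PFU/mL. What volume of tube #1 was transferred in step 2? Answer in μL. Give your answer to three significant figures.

45.0 μL

Step 1: 1.2 mL + 22.8 mL = 24 mL total → factor 24/1.2 = 20
Step 2: v brought to 200 μL → factor = 200 μL/v
Step 3: 170 μL brought to 800 μL → factor 800/170 = 4.7059
Step 4: 160 μL + 0.48 mL = 640 μL total → factor 640/160 = 4
Product of known-step factors = 376.47
Overall factor = 8.00 × 10^5 PFU/mL / (478 PFU/mL) = 1673.6
Step-2 factor = 1673.6 / 376.47 = 4.4456
v = 200 μL / 4.4456 = 45.0 μL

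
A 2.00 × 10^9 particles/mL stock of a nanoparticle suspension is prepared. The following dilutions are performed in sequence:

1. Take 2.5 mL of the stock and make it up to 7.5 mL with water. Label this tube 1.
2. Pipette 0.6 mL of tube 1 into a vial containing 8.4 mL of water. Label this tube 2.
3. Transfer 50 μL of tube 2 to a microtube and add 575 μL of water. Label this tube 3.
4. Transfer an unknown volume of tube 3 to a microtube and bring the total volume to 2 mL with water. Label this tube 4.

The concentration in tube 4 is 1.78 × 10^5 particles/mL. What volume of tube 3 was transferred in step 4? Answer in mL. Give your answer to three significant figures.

0.100 mL

Step 1: 2.5 mL brought to 7.5 mL → factor 7.5/2.5 = 3
Step 2: 0.6 mL + 8.4 mL = 9 mL total → factor 9/0.6 = 15
Step 3: 50 μL + 575 μL = 625 μL total → factor 625/50 = 12.5
Step 4: v brought to 2 mL → factor = 2 mL/v
Product of known-step factors = 562.5
Overall factor = 2.00 × 10^9 particles/mL / (1.78 × 10^5 particles/mL) = 11236
Step-4 factor = 11236 / 562.5 = 19.975
v = 2 mL / 19.975 = 0.100 mL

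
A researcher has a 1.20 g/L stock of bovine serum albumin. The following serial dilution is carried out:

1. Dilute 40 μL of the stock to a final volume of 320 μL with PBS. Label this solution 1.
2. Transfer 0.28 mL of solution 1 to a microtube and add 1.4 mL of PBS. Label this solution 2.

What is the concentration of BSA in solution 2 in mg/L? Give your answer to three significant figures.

Step 1: 40 μL brought to 320 μL → factor 320/40 = 8
Step 2: 0.28 mL + 1.4 mL = 1.68 mL total → factor 1.68/0.28 = 6
Overall dilution factor = 8 × 6 = 48
Final = 1.20 g/L / 48 = 0.02500 g/L = 25.0 mg/L

25.0 mg/L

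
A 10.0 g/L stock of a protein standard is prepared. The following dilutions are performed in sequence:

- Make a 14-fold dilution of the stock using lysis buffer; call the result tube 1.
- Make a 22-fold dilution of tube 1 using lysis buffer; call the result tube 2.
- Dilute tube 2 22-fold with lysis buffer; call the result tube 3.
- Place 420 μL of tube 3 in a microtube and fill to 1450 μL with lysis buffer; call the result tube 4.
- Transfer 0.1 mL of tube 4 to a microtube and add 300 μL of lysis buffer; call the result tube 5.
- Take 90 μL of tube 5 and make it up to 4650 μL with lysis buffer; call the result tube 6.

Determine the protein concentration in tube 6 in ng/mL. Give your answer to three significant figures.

2.07 ng/mL

Step 1: 14-fold → factor 14
Step 2: 22-fold → factor 22
Step 3: 22-fold → factor 22
Step 4: 420 μL brought to 1450 μL → factor 1450/420 = 3.4524
Step 5: 0.1 mL + 300 μL = 0.4 mL total → factor 0.4/0.1 = 4
Step 6: 90 μL brought to 4650 μL → factor 4650/90 = 51.667
Overall dilution factor = 14 × 22 × 22 × 3.4524 × 4 × 51.667 = 4.8346 × 10^6
Final = 10.0 g/L / 4.8346 × 10^6 = 2.068 × 10^-6 g/L = 2.07 ng/mL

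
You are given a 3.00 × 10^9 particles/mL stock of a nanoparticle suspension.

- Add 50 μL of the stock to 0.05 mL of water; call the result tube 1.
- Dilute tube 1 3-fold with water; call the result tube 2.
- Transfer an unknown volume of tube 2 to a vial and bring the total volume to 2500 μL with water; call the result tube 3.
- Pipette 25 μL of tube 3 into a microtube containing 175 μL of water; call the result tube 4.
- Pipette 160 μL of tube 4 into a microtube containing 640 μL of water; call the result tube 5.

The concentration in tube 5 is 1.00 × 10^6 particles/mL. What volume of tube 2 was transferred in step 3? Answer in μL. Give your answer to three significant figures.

200 μL

Step 1: 50 μL + 0.05 mL = 100 μL total → factor 100/50 = 2
Step 2: 3-fold → factor 3
Step 3: v brought to 2500 μL → factor = 2500 μL/v
Step 4: 25 μL + 175 μL = 200 μL total → factor 200/25 = 8
Step 5: 160 μL + 640 μL = 800 μL total → factor 800/160 = 5
Product of known-step factors = 240
Overall factor = 3.00 × 10^9 particles/mL / (1.00 × 10^6 particles/mL) = 3000
Step-3 factor = 3000 / 240 = 12.5
v = 2500 μL / 12.5 = 200 μL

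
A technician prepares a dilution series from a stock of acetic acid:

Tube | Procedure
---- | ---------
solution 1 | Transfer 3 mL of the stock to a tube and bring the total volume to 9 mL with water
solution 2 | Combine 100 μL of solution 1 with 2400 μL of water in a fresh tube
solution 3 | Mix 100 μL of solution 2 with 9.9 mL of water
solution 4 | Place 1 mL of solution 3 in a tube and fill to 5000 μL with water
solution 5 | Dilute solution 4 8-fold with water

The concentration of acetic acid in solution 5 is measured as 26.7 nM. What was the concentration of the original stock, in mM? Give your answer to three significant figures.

Step 1: 3 mL brought to 9 mL → factor 9/3 = 3
Step 2: 100 μL + 2400 μL = 2500 μL total → factor 2500/100 = 25
Step 3: 100 μL + 9.9 mL = 10000 μL total → factor 10000/100 = 100
Step 4: 1 mL brought to 5000 μL → factor 5/1 = 5
Step 5: 8-fold → factor 8
Overall dilution factor = 3 × 25 × 100 × 5 × 8 = 3 × 10^5
Stock = 26.7 nM × 3 × 10^5 = 8.010 × 10^6 nM = 8.01 mM

8.01 mM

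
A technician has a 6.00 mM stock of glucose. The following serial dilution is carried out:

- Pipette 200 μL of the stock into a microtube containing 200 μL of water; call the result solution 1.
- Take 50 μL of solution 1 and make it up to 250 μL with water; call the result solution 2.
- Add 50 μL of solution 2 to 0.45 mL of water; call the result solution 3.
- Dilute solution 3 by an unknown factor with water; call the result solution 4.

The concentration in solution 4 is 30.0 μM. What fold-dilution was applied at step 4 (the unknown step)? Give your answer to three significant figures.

2.00-fold

Step 1: 200 μL + 200 μL = 400 μL total → factor 400/200 = 2
Step 2: 50 μL brought to 250 μL → factor 250/50 = 5
Step 3: 50 μL + 0.45 mL = 500 μL total → factor 500/50 = 10
Step 4: unknown factor x
Product of known-step factors = 100
Overall factor = 6.00 mM / (30.0 μM) = 200
x = 200 / 100 = 2.00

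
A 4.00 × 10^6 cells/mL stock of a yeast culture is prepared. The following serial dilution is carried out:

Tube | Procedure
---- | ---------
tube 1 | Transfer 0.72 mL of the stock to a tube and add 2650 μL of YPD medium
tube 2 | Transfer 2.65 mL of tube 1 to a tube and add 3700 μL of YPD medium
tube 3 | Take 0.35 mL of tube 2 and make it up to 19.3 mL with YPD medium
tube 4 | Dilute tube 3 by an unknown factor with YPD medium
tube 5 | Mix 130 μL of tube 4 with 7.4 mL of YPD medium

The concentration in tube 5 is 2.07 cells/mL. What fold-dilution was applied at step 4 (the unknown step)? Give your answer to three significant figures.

53.9-fold

Step 1: 0.72 mL + 2650 μL = 3.37 mL total → factor 3.37/0.72 = 4.6806
Step 2: 2.65 mL + 3700 μL = 6.35 mL total → factor 6.35/2.65 = 2.3962
Step 3: 0.35 mL brought to 19.3 mL → factor 19.3/0.35 = 55.143
Step 4: unknown factor x
Step 5: 130 μL + 7.4 mL = 7530 μL total → factor 7530/130 = 57.923
Product of known-step factors = 35823
Overall factor = 4.00 × 10^6 cells/mL / (2.07 cells/mL) = 1.9324 × 10^6
x = 1.9324 × 10^6 / 35823 = 53.9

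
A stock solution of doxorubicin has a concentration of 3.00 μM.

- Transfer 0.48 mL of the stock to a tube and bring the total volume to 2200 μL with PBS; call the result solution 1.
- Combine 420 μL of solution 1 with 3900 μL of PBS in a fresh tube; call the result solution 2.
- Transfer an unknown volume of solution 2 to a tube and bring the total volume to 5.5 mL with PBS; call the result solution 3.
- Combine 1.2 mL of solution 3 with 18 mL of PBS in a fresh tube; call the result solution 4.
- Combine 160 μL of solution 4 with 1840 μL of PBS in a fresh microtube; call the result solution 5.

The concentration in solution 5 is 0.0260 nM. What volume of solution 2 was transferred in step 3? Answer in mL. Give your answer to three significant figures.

0.449 mL

Step 1: 0.48 mL brought to 2200 μL → factor 2.2/0.48 = 4.5833
Step 2: 420 μL + 3900 μL = 4320 μL total → factor 4320/420 = 10.286
Step 3: v brought to 5.5 mL → factor = 5.5 mL/v
Step 4: 1.2 mL + 18 mL = 19.2 mL total → factor 19.2/1.2 = 16
Step 5: 160 μL + 1840 μL = 2000 μL total → factor 2000/160 = 12.5
Product of known-step factors = 9428.6
Overall factor = 3.00 μM / (0.0260 nM) = 1.1538 × 10^5
Step-3 factor = 1.1538 × 10^5 / 9428.6 = 12.238
v = 5.5 mL / 12.238 = 0.449 mL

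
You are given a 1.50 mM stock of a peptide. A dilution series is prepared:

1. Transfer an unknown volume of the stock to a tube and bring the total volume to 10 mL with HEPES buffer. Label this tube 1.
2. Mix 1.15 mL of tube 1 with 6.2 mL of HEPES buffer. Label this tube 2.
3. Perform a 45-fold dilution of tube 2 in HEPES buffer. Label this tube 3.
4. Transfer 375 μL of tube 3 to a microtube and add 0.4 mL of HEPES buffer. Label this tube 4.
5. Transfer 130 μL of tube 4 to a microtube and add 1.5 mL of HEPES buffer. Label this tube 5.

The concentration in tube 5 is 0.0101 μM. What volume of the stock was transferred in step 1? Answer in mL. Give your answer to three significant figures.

0.502 mL

Step 1: v brought to 10 mL → factor = 10 mL/v
Step 2: 1.15 mL + 6.2 mL = 7.35 mL total → factor 7.35/1.15 = 6.3913
Step 3: 45-fold → factor 45
Step 4: 375 μL + 0.4 mL = 775 μL total → factor 775/375 = 2.0667
Step 5: 130 μL + 1.5 mL = 1630 μL total → factor 1630/130 = 12.538
Product of known-step factors = 7452.8
Overall factor = 1.50 mM / (0.0101 μM) = 1.4851 × 10^5
Step-1 factor = 1.4851 × 10^5 / 7452.8 = 19.928
v = 10 mL / 19.928 = 0.502 mL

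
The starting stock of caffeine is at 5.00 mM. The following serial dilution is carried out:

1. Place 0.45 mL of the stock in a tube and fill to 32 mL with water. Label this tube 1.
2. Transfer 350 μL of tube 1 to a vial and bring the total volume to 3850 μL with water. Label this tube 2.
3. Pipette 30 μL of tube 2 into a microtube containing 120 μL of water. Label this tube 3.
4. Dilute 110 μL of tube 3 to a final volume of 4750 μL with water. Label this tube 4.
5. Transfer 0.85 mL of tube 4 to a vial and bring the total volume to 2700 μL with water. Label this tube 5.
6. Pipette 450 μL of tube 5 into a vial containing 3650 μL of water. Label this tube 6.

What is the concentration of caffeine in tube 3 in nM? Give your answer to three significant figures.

1.28 × 10^3 nM

Step 1: 0.45 mL brought to 32 mL → factor 32/0.45 = 71.111
Step 2: 350 μL brought to 3850 μL → factor 3850/350 = 11
Step 3: 30 μL + 120 μL = 150 μL total → factor 150/30 = 5
Dilution factor through tube 3 = 71.111 × 11 × 5 = 3911.1
[tube 3] = 5.00 mM / 3911.1 = 0.001278 mM = 1.28 × 10^3 nM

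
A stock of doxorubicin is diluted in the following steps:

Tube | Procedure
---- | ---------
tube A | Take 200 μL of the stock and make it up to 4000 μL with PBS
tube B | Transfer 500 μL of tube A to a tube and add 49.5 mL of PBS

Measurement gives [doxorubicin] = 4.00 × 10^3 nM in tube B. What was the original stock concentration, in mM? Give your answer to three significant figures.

8.00 mM

Step 1: 200 μL brought to 4000 μL → factor 4000/200 = 20
Step 2: 500 μL + 49.5 mL = 50000 μL total → factor 50000/500 = 100
Overall dilution factor = 20 × 100 = 2000
Stock = 4.00 × 10^3 nM × 2000 = 8.000 × 10^6 nM = 8.00 mM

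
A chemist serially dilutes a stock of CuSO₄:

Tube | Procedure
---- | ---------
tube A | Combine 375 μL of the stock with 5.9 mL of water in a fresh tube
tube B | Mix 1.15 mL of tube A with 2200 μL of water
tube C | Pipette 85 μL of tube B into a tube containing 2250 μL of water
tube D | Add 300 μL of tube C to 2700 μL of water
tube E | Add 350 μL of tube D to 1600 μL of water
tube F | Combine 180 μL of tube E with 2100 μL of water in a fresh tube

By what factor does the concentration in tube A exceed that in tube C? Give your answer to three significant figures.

Step 1: 375 μL + 5.9 mL = 6275 μL total → factor 6275/375 = 16.733
Step 2: 1.15 mL + 2200 μL = 3.35 mL total → factor 3.35/1.15 = 2.913
Step 3: 85 μL + 2250 μL = 2335 μL total → factor 2335/85 = 27.471
Dilution factor to tube A = 16.733; to tube C = 1339.1
[tube A]/[tube C] = (factor to tube C)/(factor to tube A) = 1339.1/16.733 = 80.0

80.0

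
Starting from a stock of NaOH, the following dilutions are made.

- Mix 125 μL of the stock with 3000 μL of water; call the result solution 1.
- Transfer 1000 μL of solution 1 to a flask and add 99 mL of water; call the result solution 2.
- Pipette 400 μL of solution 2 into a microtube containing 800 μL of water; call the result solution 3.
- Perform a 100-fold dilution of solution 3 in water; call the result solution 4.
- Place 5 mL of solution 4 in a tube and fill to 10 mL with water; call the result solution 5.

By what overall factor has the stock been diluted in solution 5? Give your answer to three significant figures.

Step 1: 125 μL + 3000 μL = 3125 μL total → factor 3125/125 = 25
Step 2: 1000 μL + 99 mL = 1 × 10^5 μL total → factor 1 × 10^5/1000 = 100
Step 3: 400 μL + 800 μL = 1200 μL total → factor 1200/400 = 3
Step 4: 100-fold → factor 100
Step 5: 5 mL brought to 10 mL → factor 10/5 = 2
Overall dilution factor = 25 × 100 × 3 × 100 × 2 = 1.5 × 10^6

1.50 × 10^6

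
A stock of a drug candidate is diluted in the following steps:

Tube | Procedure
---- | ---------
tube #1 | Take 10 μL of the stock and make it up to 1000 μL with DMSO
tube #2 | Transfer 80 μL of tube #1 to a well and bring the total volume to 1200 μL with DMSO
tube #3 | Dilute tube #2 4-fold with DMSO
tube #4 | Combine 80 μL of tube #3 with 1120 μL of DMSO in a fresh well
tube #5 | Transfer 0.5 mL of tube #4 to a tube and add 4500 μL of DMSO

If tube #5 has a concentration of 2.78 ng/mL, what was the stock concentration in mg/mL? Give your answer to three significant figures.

2.50 mg/mL

Step 1: 10 μL brought to 1000 μL → factor 1000/10 = 100
Step 2: 80 μL brought to 1200 μL → factor 1200/80 = 15
Step 3: 4-fold → factor 4
Step 4: 80 μL + 1120 μL = 1200 μL total → factor 1200/80 = 15
Step 5: 0.5 mL + 4500 μL = 5 mL total → factor 5/0.5 = 10
Overall dilution factor = 100 × 15 × 4 × 15 × 10 = 9 × 10^5
Stock = 2.78 ng/mL × 9 × 10^5 = 2.502 × 10^6 ng/mL = 2.50 mg/mL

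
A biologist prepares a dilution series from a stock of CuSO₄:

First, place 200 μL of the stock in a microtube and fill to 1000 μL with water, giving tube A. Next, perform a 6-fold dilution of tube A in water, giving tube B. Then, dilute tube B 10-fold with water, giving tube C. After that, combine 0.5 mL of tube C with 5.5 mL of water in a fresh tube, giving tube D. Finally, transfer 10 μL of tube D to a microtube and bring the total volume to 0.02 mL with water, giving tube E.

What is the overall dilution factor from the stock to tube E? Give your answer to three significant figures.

Step 1: 200 μL brought to 1000 μL → factor 1000/200 = 5
Step 2: 6-fold → factor 6
Step 3: 10-fold → factor 10
Step 4: 0.5 mL + 5.5 mL = 6 mL total → factor 6/0.5 = 12
Step 5: 10 μL brought to 0.02 mL → factor 20/10 = 2
Overall dilution factor = 5 × 6 × 10 × 12 × 2 = 7200

7.20 × 10^3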